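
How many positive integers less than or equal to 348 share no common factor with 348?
112

348 = 2^2 × 3 × 29
φ(n) = n × ∏(1 - 1/p) for each prime p dividing n
φ(348) = 348 × (1 - 1/2) × (1 - 1/3) × (1 - 1/29) = 112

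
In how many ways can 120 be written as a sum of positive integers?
1844349560

p(n) counts ways to write n as a sum of positive integers (order ignored).
Euler's pentagonal recurrence: p(k) = p(k-1) + p(k-2) - p(k-5) - p(k-7) + p(k-12) + p(k-15) - ... (offsets j(3j∓1)/2, signs ++--, p(0)=1, p(<0)=0).
DP table for k = 0..119: p(0)=1, p(1)=1, p(2)=2, p(3)=3, p(4)=5, p(5)=7, p(6)=11, p(7)=15, p(8)=22, p(9)=30, p(10)=42, p(11)=56, p(12)=77, p(13)=101, p(14)=135, p(15)=176, p(16)=231, p(17)=297, p(18)=385, p(19)=490, p(20)=627, p(21)=792, p(22)=1002, p(23)=1255, p(24)=1575, p(25)=1958, p(26)=2436, p(27)=3010, p(28)=3718, p(29)=4565, p(30)=5604, p(31)=6842, p(32)=8349, p(33)=10143, p(34)=12310, p(35)=14883, p(36)=17977, p(37)=21637, p(38)=26015, p(39)=31185, p(40)=37338, p(41)=44583, p(42)=53174, p(43)=63261, p(44)=75175, p(45)=89134, p(46)=105558, p(47)=124754, p(48)=147273, p(49)=173525, p(50)=204226, p(51)=239943, p(52)=281589, p(53)=329931, p(54)=386155, p(55)=451276, p(56)=526823, p(57)=614154, p(58)=715220, p(59)=831820, p(60)=966467, p(61)=1121505, p(62)=1300156, p(63)=1505499, p(64)=1741630, p(65)=2012558, p(66)=2323520, p(67)=2679689, p(68)=3087735, p(69)=3554345, p(70)=4087968, p(71)=4697205, p(72)=5392783, p(73)=6185689, p(74)=7089500, p(75)=8118264, p(76)=9289091, p(77)=10619863, p(78)=12132164, p(79)=13848650, p(80)=15796476, p(81)=18004327, p(82)=20506255, p(83)=23338469, p(84)=26543660, p(85)=30167357, p(86)=34262962, p(87)=38887673, p(88)=44108109, p(89)=49995925, p(90)=56634173, p(91)=64112359, p(92)=72533807, p(93)=82010177, p(94)=92669720, p(95)=104651419, p(96)=118114304, p(97)=133230930, p(98)=150198136, p(99)=169229875, p(100)=190569292, p(101)=214481126, p(102)=241265379, p(103)=271248950, p(104)=304801365, p(105)=342325709, p(106)=384276336, p(107)=431149389, p(108)=483502844, p(109)=541946240, p(110)=607163746, p(111)=679903203, p(112)=761002156, p(113)=851376628, p(114)=952050665, p(115)=1064144451, p(116)=1188908248, p(117)=1327710076, p(118)=1482074143, p(119)=1653668665.
Final step: p(120) = p(119) + p(118) - p(115) - p(113) + p(108) + p(105) - p(98) - p(94) + p(85) + p(80) - p(69) - p(63) + p(50) + p(43) - p(28) - p(20) + p(3)
= 1653668665 + 1482074143 - 1064144451 - 851376628 + 483502844 + 342325709 - 150198136 - 92669720 + 30167357 + 15796476 - 3554345 - 1505499 + 204226 + 63261 - 3718 - 627 + 3
= 1844349560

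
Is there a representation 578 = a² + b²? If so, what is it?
7² + 23² (a=7, b=23)

Factorization: 578 = 2 × 17^2
By Fermat: n is sum of two squares iff every prime p ≡ 3 (mod 4) appears to even power.
All primes ≡ 3 (mod 4) appear to even power.
Search a = 0, 1, 2, … for 578 - a² a perfect square: first hit at a = 7: 578 - 49 = 529 = 23².
578 = 7² + 23² = 49 + 529 ✓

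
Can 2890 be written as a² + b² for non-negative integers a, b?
9² + 53² (a=9, b=53)

Factorization: 2890 = 2 × 5 × 17^2
By Fermat: n is sum of two squares iff every prime p ≡ 3 (mod 4) appears to even power.
All primes ≡ 3 (mod 4) appear to even power.
Search a = 0, 1, 2, … for 2890 - a² a perfect square: first hit at a = 9: 2890 - 81 = 2809 = 53².
2890 = 9² + 53² = 81 + 2809 ✓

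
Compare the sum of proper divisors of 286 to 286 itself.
deficient

Proper divisors of 286: sum = 1 + 2 + 11 + 13 + 22 + 26 + 143 = 218
Since 218 < 286, 286 is deficient.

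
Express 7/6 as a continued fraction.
[1; 6]

Euclidean algorithm steps:
7 = 1 × 6 + 1
6 = 6 × 1 + 0
Continued fraction: [1; 6]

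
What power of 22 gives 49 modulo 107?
36

Baby-step giant-step with step n = ⌈√107⌉ = 11.
Baby steps 22^j mod 107 (j:value) for j=0..10: 0:1, 1:22, 2:56, 3:55, 4:33, 5:84, 6:29, 7:103, 8:19, 9:97, 10:101.
Giant-step multiplier: 22^(-11) ≡ 22^(106-11) = 22^95 ≡ 77 (mod 107).
Giant steps γ_i = 49·77^i mod 107: γ_0=49, γ_1=28, γ_2=16, γ_3=55 (in table at j=3).
x = i·n + j = 3·11 + 3 = 36.
Check: 22^36 ≡ 49 (mod 107).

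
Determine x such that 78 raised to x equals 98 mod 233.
180

Baby-step giant-step with step n = ⌈√233⌉ = 16.
Baby steps 78^j mod 233 (j:value) for j=0..15: 0:1, 1:78, 2:26, 3:164, 4:210, 5:70, 6:101, 7:189, 8:63, 9:21, 10:7, 11:80, 12:182, 13:216, 14:72, 15:24.
Giant-step multiplier: 78^(-16) ≡ 78^(232-16) = 78^216 ≡ 204 (mod 233).
Giant steps γ_i = 98·204^i mod 233: γ_0=98, γ_1=187, γ_2=169, γ_3=225, γ_4=232, γ_5=29, γ_6=91, γ_7=157, γ_8=107, γ_9=159, γ_10=49, γ_11=210 (in table at j=4).
x = i·n + j = 11·16 + 4 = 180.
Check: 78^180 ≡ 98 (mod 233).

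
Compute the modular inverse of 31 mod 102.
79

gcd(31, 102) = 1, so the inverse exists.
Extended Euclidean algorithm on (102, 31):
102 = 3 × 31 + 9  ⟹  9 = (1)·102 + (-3)·31
31 = 3 × 9 + 4  ⟹  4 = (-3)·102 + (10)·31
9 = 2 × 4 + 1  ⟹  1 = (7)·102 + (-23)·31
So (-23)·31 ≡ 1 (mod 102), i.e. 31^(-1) ≡ -23 ≡ 79 (mod 102).
Check: 31 × 79 = 2449 ≡ 1 (mod 102)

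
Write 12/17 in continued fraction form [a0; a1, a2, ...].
[0; 1, 2, 2, 2]

Euclidean algorithm steps:
12 = 0 × 17 + 12
17 = 1 × 12 + 5
12 = 2 × 5 + 2
5 = 2 × 2 + 1
2 = 2 × 1 + 0
Continued fraction: [0; 1, 2, 2, 2]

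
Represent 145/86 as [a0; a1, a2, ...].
[1; 1, 2, 5, 2, 2]

Euclidean algorithm steps:
145 = 1 × 86 + 59
86 = 1 × 59 + 27
59 = 2 × 27 + 5
27 = 5 × 5 + 2
5 = 2 × 2 + 1
2 = 2 × 1 + 0
Continued fraction: [1; 1, 2, 5, 2, 2]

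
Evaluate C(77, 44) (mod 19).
0

Using Lucas' theorem:
Write n=77 and k=44 in base 19:
n in base 19: [4, 1]
k in base 19: [2, 6]
C(77,44) mod 19 = ∏ C(n_i, k_i) mod 19
Digit binomials (mod 19): C(4,2) = 6; C(1,6) = 0 (k_i > n_i)
Product: 6 × 0 = 0 ≡ 0 (mod 19)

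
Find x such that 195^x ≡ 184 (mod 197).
25

Baby-step giant-step with step n = ⌈√197⌉ = 15.
Baby steps 195^j mod 197 (j:value) for j=0..14: 0:1, 1:195, 2:4, 3:189, 4:16, 5:165, 6:64, 7:69, 8:59, 9:79, 10:39, 11:119, 12:156, 13:82, 14:33.
Giant-step multiplier: 195^(-15) ≡ 195^(196-15) = 195^181 ≡ 194 (mod 197).
Giant steps γ_i = 184·194^i mod 197: γ_0=184, γ_1=39 (in table at j=10).
x = i·n + j = 1·15 + 10 = 25.
Check: 195^25 ≡ 184 (mod 197).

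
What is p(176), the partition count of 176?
476715857290

p(n) counts ways to write n as a sum of positive integers (order ignored).
Euler's pentagonal recurrence: p(k) = p(k-1) + p(k-2) - p(k-5) - p(k-7) + p(k-12) + p(k-15) - ... (offsets j(3j∓1)/2, signs ++--, p(0)=1, p(<0)=0).
DP table for k = 0..175: p(0)=1, p(1)=1, p(2)=2, p(3)=3, p(4)=5, p(5)=7, p(6)=11, p(7)=15, p(8)=22, p(9)=30, p(10)=42, p(11)=56, p(12)=77, p(13)=101, p(14)=135, p(15)=176, p(16)=231, p(17)=297, p(18)=385, p(19)=490, p(20)=627, p(21)=792, p(22)=1002, p(23)=1255, p(24)=1575, p(25)=1958, p(26)=2436, p(27)=3010, p(28)=3718, p(29)=4565, p(30)=5604, p(31)=6842, p(32)=8349, p(33)=10143, p(34)=12310, p(35)=14883, p(36)=17977, p(37)=21637, p(38)=26015, p(39)=31185, p(40)=37338, p(41)=44583, p(42)=53174, p(43)=63261, p(44)=75175, p(45)=89134, p(46)=105558, p(47)=124754, p(48)=147273, p(49)=173525, p(50)=204226, p(51)=239943, p(52)=281589, p(53)=329931, p(54)=386155, p(55)=451276, p(56)=526823, p(57)=614154, p(58)=715220, p(59)=831820, p(60)=966467, p(61)=1121505, p(62)=1300156, p(63)=1505499, p(64)=1741630, p(65)=2012558, p(66)=2323520, p(67)=2679689, p(68)=3087735, p(69)=3554345, p(70)=4087968, p(71)=4697205, p(72)=5392783, p(73)=6185689, p(74)=7089500, p(75)=8118264, p(76)=9289091, p(77)=10619863, p(78)=12132164, p(79)=13848650, p(80)=15796476, p(81)=18004327, p(82)=20506255, p(83)=23338469, p(84)=26543660, p(85)=30167357, p(86)=34262962, p(87)=38887673, p(88)=44108109, p(89)=49995925, p(90)=56634173, p(91)=64112359, p(92)=72533807, p(93)=82010177, p(94)=92669720, p(95)=104651419, p(96)=118114304, p(97)=133230930, p(98)=150198136, p(99)=169229875, p(100)=190569292, p(101)=214481126, p(102)=241265379, p(103)=271248950, p(104)=304801365, p(105)=342325709, p(106)=384276336, p(107)=431149389, p(108)=483502844, p(109)=541946240, p(110)=607163746, p(111)=679903203, p(112)=761002156, p(113)=851376628, p(114)=952050665, p(115)=1064144451, p(116)=1188908248, p(117)=1327710076, p(118)=1482074143, p(119)=1653668665, p(120)=1844349560, p(121)=2056148051, p(122)=2291320912, p(123)=2552338241, p(124)=2841940500, p(125)=3163127352, p(126)=3519222692, p(127)=3913864295, p(128)=4351078600, p(129)=4835271870, p(130)=5371315400, p(131)=5964539504, p(132)=6620830889, p(133)=7346629512, p(134)=8149040695, p(135)=9035836076, p(136)=10015581680, p(137)=11097645016, p(138)=12292341831, p(139)=13610949895, p(140)=15065878135, p(141)=16670689208, p(142)=18440293320, p(143)=20390982757, p(144)=22540654445, p(145)=24908858009, p(146)=27517052599, p(147)=30388671978, p(148)=33549419497, p(149)=37027355200, p(150)=40853235313, p(151)=45060624582, p(152)=49686288421, p(153)=54770336324, p(154)=60356673280, p(155)=66493182097, p(156)=73232243759, p(157)=80630964769, p(158)=88751778802, p(159)=97662728555, p(160)=107438159466, p(161)=118159068427, p(162)=129913904637, p(163)=142798995930, p(164)=156919475295, p(165)=172389800255, p(166)=189334822579, p(167)=207890420102, p(168)=228204732751, p(169)=250438925115, p(170)=274768617130, p(171)=301384802048, p(172)=330495499613, p(173)=362326859895, p(174)=397125074750, p(175)=435157697830.
Final step: p(176) = p(175) + p(174) - p(171) - p(169) + p(164) + p(161) - p(154) - p(150) + p(141) + p(136) - p(125) - p(119) + p(106) + p(99) - p(84) - p(76) + p(59) + p(50) - p(31) - p(21) + p(0)
= 435157697830 + 397125074750 - 301384802048 - 250438925115 + 156919475295 + 118159068427 - 60356673280 - 40853235313 + 16670689208 + 10015581680 - 3163127352 - 1653668665 + 384276336 + 169229875 - 26543660 - 9289091 + 831820 + 204226 - 6842 - 792 + 1
= 476715857290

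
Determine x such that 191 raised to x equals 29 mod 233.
212

Baby-step giant-step with step n = ⌈√233⌉ = 16.
Baby steps 191^j mod 233 (j:value) for j=0..15: 0:1, 1:191, 2:133, 3:6, 4:214, 5:99, 6:36, 7:119, 8:128, 9:216, 10:15, 11:69, 12:131, 13:90, 14:181, 15:87.
Giant-step multiplier: 191^(-16) ≡ 191^(232-16) = 191^216 ≡ 148 (mod 233).
Giant steps γ_i = 29·148^i mod 233: γ_0=29, γ_1=98, γ_2=58, γ_3=196, γ_4=116, γ_5=159, γ_6=232, γ_7=85, γ_8=231, γ_9=170, γ_10=229, γ_11=107, γ_12=225, γ_13=214 (in table at j=4).
x = i·n + j = 13·16 + 4 = 212.
Check: 191^212 ≡ 29 (mod 233).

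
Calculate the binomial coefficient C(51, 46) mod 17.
0

Using Lucas' theorem:
Write n=51 and k=46 in base 17:
n in base 17: [3, 0]
k in base 17: [2, 12]
C(51,46) mod 17 = ∏ C(n_i, k_i) mod 17
Digit binomials (mod 17): C(3,2) = 3; C(0,12) = 0 (k_i > n_i)
Product: 3 × 0 = 0 ≡ 0 (mod 17)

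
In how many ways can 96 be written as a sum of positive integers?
118114304

p(n) counts ways to write n as a sum of positive integers (order ignored).
Euler's pentagonal recurrence: p(k) = p(k-1) + p(k-2) - p(k-5) - p(k-7) + p(k-12) + p(k-15) - ... (offsets j(3j∓1)/2, signs ++--, p(0)=1, p(<0)=0).
DP table for k = 0..95: p(0)=1, p(1)=1, p(2)=2, p(3)=3, p(4)=5, p(5)=7, p(6)=11, p(7)=15, p(8)=22, p(9)=30, p(10)=42, p(11)=56, p(12)=77, p(13)=101, p(14)=135, p(15)=176, p(16)=231, p(17)=297, p(18)=385, p(19)=490, p(20)=627, p(21)=792, p(22)=1002, p(23)=1255, p(24)=1575, p(25)=1958, p(26)=2436, p(27)=3010, p(28)=3718, p(29)=4565, p(30)=5604, p(31)=6842, p(32)=8349, p(33)=10143, p(34)=12310, p(35)=14883, p(36)=17977, p(37)=21637, p(38)=26015, p(39)=31185, p(40)=37338, p(41)=44583, p(42)=53174, p(43)=63261, p(44)=75175, p(45)=89134, p(46)=105558, p(47)=124754, p(48)=147273, p(49)=173525, p(50)=204226, p(51)=239943, p(52)=281589, p(53)=329931, p(54)=386155, p(55)=451276, p(56)=526823, p(57)=614154, p(58)=715220, p(59)=831820, p(60)=966467, p(61)=1121505, p(62)=1300156, p(63)=1505499, p(64)=1741630, p(65)=2012558, p(66)=2323520, p(67)=2679689, p(68)=3087735, p(69)=3554345, p(70)=4087968, p(71)=4697205, p(72)=5392783, p(73)=6185689, p(74)=7089500, p(75)=8118264, p(76)=9289091, p(77)=10619863, p(78)=12132164, p(79)=13848650, p(80)=15796476, p(81)=18004327, p(82)=20506255, p(83)=23338469, p(84)=26543660, p(85)=30167357, p(86)=34262962, p(87)=38887673, p(88)=44108109, p(89)=49995925, p(90)=56634173, p(91)=64112359, p(92)=72533807, p(93)=82010177, p(94)=92669720, p(95)=104651419.
Final step: p(96) = p(95) + p(94) - p(91) - p(89) + p(84) + p(81) - p(74) - p(70) + p(61) + p(56) - p(45) - p(39) + p(26) + p(19) - p(4)
= 104651419 + 92669720 - 64112359 - 49995925 + 26543660 + 18004327 - 7089500 - 4087968 + 1121505 + 526823 - 89134 - 31185 + 2436 + 490 - 5
= 118114304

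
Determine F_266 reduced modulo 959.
356

Matrix identity: Q^n = [[F_(n+1), F_n], [F_n, F_(n-1)]] with Q = [[1,1],[1,0]].
n = 266 = 100001010₂. Square-and-multiply, entries mod 959:
Q^1 = [[1,1],[1,0]]
Q^2 = (Q^1)² = [[2,1],[1,1]]
Q^4 = (Q^2)² = [[5,3],[3,2]]
Q^8 = (Q^4)² = [[34,21],[21,13]]
Q^16 = (Q^8)² = [[638,28],[28,610]]
Q^33 = (Q^16)²·Q = [[673,253],[253,420]]
Q^66 = (Q^33)² = [[37,337],[337,659]]
Q^133 = (Q^66)²·Q = [[414,817],[817,556]]
Q^266 = (Q^133)² = [[719,356],[356,363]]
F_266 mod 959 = Q^266[0][1] = 356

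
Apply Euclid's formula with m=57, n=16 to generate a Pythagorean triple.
(2993, 1824, 3505)

Euclid's formula: a = m² - n², b = 2mn, c = m² + n²
m = 57, n = 16
a = 57² - 16² = 3249 - 256 = 2993
b = 2 × 57 × 16 = 1824
c = 57² + 16² = 3249 + 256 = 3505
Verification: 2993² + 1824² = 8958049 + 3326976 = 12285025 = 3505² ✓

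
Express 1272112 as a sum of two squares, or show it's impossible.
Not possible

Factorization: 1272112 = 2^4 × 43^3
By Fermat: n is sum of two squares iff every prime p ≡ 3 (mod 4) appears to even power.
Prime(s) ≡ 3 (mod 4) with odd exponent: [(43, 3)]
Therefore 1272112 cannot be expressed as a² + b².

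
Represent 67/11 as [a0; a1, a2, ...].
[6; 11]

Euclidean algorithm steps:
67 = 6 × 11 + 1
11 = 11 × 1 + 0
Continued fraction: [6; 11]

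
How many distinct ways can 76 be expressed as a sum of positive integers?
9289091

p(n) counts ways to write n as a sum of positive integers (order ignored).
Euler's pentagonal recurrence: p(k) = p(k-1) + p(k-2) - p(k-5) - p(k-7) + p(k-12) + p(k-15) - ... (offsets j(3j∓1)/2, signs ++--, p(0)=1, p(<0)=0).
DP table for k = 0..75: p(0)=1, p(1)=1, p(2)=2, p(3)=3, p(4)=5, p(5)=7, p(6)=11, p(7)=15, p(8)=22, p(9)=30, p(10)=42, p(11)=56, p(12)=77, p(13)=101, p(14)=135, p(15)=176, p(16)=231, p(17)=297, p(18)=385, p(19)=490, p(20)=627, p(21)=792, p(22)=1002, p(23)=1255, p(24)=1575, p(25)=1958, p(26)=2436, p(27)=3010, p(28)=3718, p(29)=4565, p(30)=5604, p(31)=6842, p(32)=8349, p(33)=10143, p(34)=12310, p(35)=14883, p(36)=17977, p(37)=21637, p(38)=26015, p(39)=31185, p(40)=37338, p(41)=44583, p(42)=53174, p(43)=63261, p(44)=75175, p(45)=89134, p(46)=105558, p(47)=124754, p(48)=147273, p(49)=173525, p(50)=204226, p(51)=239943, p(52)=281589, p(53)=329931, p(54)=386155, p(55)=451276, p(56)=526823, p(57)=614154, p(58)=715220, p(59)=831820, p(60)=966467, p(61)=1121505, p(62)=1300156, p(63)=1505499, p(64)=1741630, p(65)=2012558, p(66)=2323520, p(67)=2679689, p(68)=3087735, p(69)=3554345, p(70)=4087968, p(71)=4697205, p(72)=5392783, p(73)=6185689, p(74)=7089500, p(75)=8118264.
Final step: p(76) = p(75) + p(74) - p(71) - p(69) + p(64) + p(61) - p(54) - p(50) + p(41) + p(36) - p(25) - p(19) + p(6)
= 8118264 + 7089500 - 4697205 - 3554345 + 1741630 + 1121505 - 386155 - 204226 + 44583 + 17977 - 1958 - 490 + 11
= 9289091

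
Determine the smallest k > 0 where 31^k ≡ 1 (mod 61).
60

61 is prime, so ord(31) divides φ(61) = 60.
Divisors of 60: 1, 2, 3, 4, 5, 6, 10, 12, 15, 20, 30, 60.
Repeated squaring: 31^1 ≡ 31, 31^2 ≡ 46, 31^4 ≡ 42, 31^8 ≡ 56, 31^16 ≡ 25, 31^32 ≡ 15 (mod 61).
Test 31^d mod 61 for each divisor d in increasing order:
31^1 ≡ 31
31^2 ≡ 46
31^3 = 31^2·31^1 ≡ 23
31^4 ≡ 42
31^5 = 31^4·31^1 ≡ 21
31^6 = 31^4·31^2 ≡ 41
31^10 = 31^8·31^2 ≡ 14
31^12 = 31^8·31^4 ≡ 34
31^15 = 31^8·31^4·31^2·31^1 ≡ 50
31^20 = 31^16·31^4 ≡ 13
31^30 = 31^16·31^8·31^4·31^2 ≡ 60
31^60 = 31^32·31^16·31^8·31^4 ≡ 1  ← first divisor giving 1
The order is 60.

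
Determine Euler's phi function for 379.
378

379 = 379
φ(n) = n × ∏(1 - 1/p) for each prime p dividing n
φ(379) = 379 × (1 - 1/379) = 378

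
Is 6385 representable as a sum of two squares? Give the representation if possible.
12² + 79² (a=12, b=79)

Factorization: 6385 = 5 × 1277
By Fermat: n is sum of two squares iff every prime p ≡ 3 (mod 4) appears to even power.
All primes ≡ 3 (mod 4) appear to even power.
Search a = 0, 1, 2, … for 6385 - a² a perfect square: first hit at a = 12: 6385 - 144 = 6241 = 79².
6385 = 12² + 79² = 144 + 6241 ✓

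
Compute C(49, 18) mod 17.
13

Using Lucas' theorem:
Write n=49 and k=18 in base 17:
n in base 17: [2, 15]
k in base 17: [1, 1]
C(49,18) mod 17 = ∏ C(n_i, k_i) mod 17
Digit binomials (mod 17): C(2,1) = 2; C(15,1) = 15
Product: 2 × 15 = 30 ≡ 13 (mod 17)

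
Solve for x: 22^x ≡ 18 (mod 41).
24

Baby-step giant-step with step n = ⌈√41⌉ = 7.
Baby steps 22^j mod 41 (j:value) for j=0..6: 0:1, 1:22, 2:33, 3:29, 4:23, 5:14, 6:21.
Giant-step multiplier: 22^(-7) ≡ 22^(40-7) = 22^33 ≡ 15 (mod 41).
Giant steps γ_i = 18·15^i mod 41: γ_0=18, γ_1=24, γ_2=32, γ_3=29 (in table at j=3).
x = i·n + j = 3·7 + 3 = 24.
Check: 22^24 ≡ 18 (mod 41).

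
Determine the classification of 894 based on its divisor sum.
abundant

Proper divisors of 894: sum = 1 + 2 + 3 + 6 + 149 + 298 + 447 = 906
Since 906 > 894, 894 is abundant.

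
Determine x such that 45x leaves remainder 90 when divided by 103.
x ≡ 2 (mod 103)

gcd(45, 103) = 1, which divides 90, so solutions exist.
Find 45^(-1) mod 103 by the extended Euclidean algorithm:
103 = 2 × 45 + 13  ⟹  13 = (1)·103 + (-2)·45
45 = 3 × 13 + 6  ⟹  6 = (-3)·103 + (7)·45
13 = 2 × 6 + 1  ⟹  1 = (7)·103 + (-16)·45
So (-16)·45 ≡ 1 (mod 103), i.e. 45^(-1) ≡ -16 ≡ 87 (mod 103).
x ≡ 87 × 90 = 7830 ≡ 2 (mod 103).
Check: 45 × 2 = 90 ≡ 90 (mod 103).
Unique solution: x ≡ 2 (mod 103)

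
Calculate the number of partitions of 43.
63261

p(n) counts ways to write n as a sum of positive integers (order ignored).
Euler's pentagonal recurrence: p(k) = p(k-1) + p(k-2) - p(k-5) - p(k-7) + p(k-12) + p(k-15) - ... (offsets j(3j∓1)/2, signs ++--, p(0)=1, p(<0)=0).
DP table for k = 0..42: p(0)=1, p(1)=1, p(2)=2, p(3)=3, p(4)=5, p(5)=7, p(6)=11, p(7)=15, p(8)=22, p(9)=30, p(10)=42, p(11)=56, p(12)=77, p(13)=101, p(14)=135, p(15)=176, p(16)=231, p(17)=297, p(18)=385, p(19)=490, p(20)=627, p(21)=792, p(22)=1002, p(23)=1255, p(24)=1575, p(25)=1958, p(26)=2436, p(27)=3010, p(28)=3718, p(29)=4565, p(30)=5604, p(31)=6842, p(32)=8349, p(33)=10143, p(34)=12310, p(35)=14883, p(36)=17977, p(37)=21637, p(38)=26015, p(39)=31185, p(40)=37338, p(41)=44583, p(42)=53174.
Final step: p(43) = p(42) + p(41) - p(38) - p(36) + p(31) + p(28) - p(21) - p(17) + p(8) + p(3)
= 53174 + 44583 - 26015 - 17977 + 6842 + 3718 - 792 - 297 + 22 + 3
= 63261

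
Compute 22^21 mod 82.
60

Repeated squaring. Binary of 21 = 10101.
22^1 ≡ 22 (mod 82); 22^2 ≡ 74 (mod 82); 22^4 ≡ 64 (mod 82); 22^8 ≡ 78 (mod 82); 22^16 ≡ 16 (mod 82)
22^21 = 22^1 × 22^4 × 22^16 ≡ 60 (mod 82)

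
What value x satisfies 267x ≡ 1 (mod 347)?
13

gcd(267, 347) = 1, so the inverse exists.
Extended Euclidean algorithm on (347, 267):
347 = 1 × 267 + 80  ⟹  80 = (1)·347 + (-1)·267
267 = 3 × 80 + 27  ⟹  27 = (-3)·347 + (4)·267
80 = 2 × 27 + 26  ⟹  26 = (7)·347 + (-9)·267
27 = 1 × 26 + 1  ⟹  1 = (-10)·347 + (13)·267
So (13)·267 ≡ 1 (mod 347), i.e. 267^(-1) ≡ 13 (mod 347).
Check: 267 × 13 = 3471 ≡ 1 (mod 347)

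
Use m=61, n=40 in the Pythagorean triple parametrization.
(2121, 4880, 5321)

Euclid's formula: a = m² - n², b = 2mn, c = m² + n²
m = 61, n = 40
a = 61² - 40² = 3721 - 1600 = 2121
b = 2 × 61 × 40 = 4880
c = 61² + 40² = 3721 + 1600 = 5321
Verification: 2121² + 4880² = 4498641 + 23814400 = 28313041 = 5321² ✓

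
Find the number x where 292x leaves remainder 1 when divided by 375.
253

gcd(292, 375) = 1, so the inverse exists.
Extended Euclidean algorithm on (375, 292):
375 = 1 × 292 + 83  ⟹  83 = (1)·375 + (-1)·292
292 = 3 × 83 + 43  ⟹  43 = (-3)·375 + (4)·292
83 = 1 × 43 + 40  ⟹  40 = (4)·375 + (-5)·292
43 = 1 × 40 + 3  ⟹  3 = (-7)·375 + (9)·292
40 = 13 × 3 + 1  ⟹  1 = (95)·375 + (-122)·292
So (-122)·292 ≡ 1 (mod 375), i.e. 292^(-1) ≡ -122 ≡ 253 (mod 375).
Check: 292 × 253 = 73876 ≡ 1 (mod 375)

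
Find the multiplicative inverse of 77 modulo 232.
229

gcd(77, 232) = 1, so the inverse exists.
Extended Euclidean algorithm on (232, 77):
232 = 3 × 77 + 1  ⟹  1 = (1)·232 + (-3)·77
So (-3)·77 ≡ 1 (mod 232), i.e. 77^(-1) ≡ -3 ≡ 229 (mod 232).
Check: 77 × 229 = 17633 ≡ 1 (mod 232)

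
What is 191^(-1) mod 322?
263

gcd(191, 322) = 1, so the inverse exists.
Extended Euclidean algorithm on (322, 191):
322 = 1 × 191 + 131  ⟹  131 = (1)·322 + (-1)·191
191 = 1 × 131 + 60  ⟹  60 = (-1)·322 + (2)·191
131 = 2 × 60 + 11  ⟹  11 = (3)·322 + (-5)·191
60 = 5 × 11 + 5  ⟹  5 = (-16)·322 + (27)·191
11 = 2 × 5 + 1  ⟹  1 = (35)·322 + (-59)·191
So (-59)·191 ≡ 1 (mod 322), i.e. 191^(-1) ≡ -59 ≡ 263 (mod 322).
Check: 191 × 263 = 50233 ≡ 1 (mod 322)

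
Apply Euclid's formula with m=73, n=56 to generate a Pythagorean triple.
(2193, 8176, 8465)

Euclid's formula: a = m² - n², b = 2mn, c = m² + n²
m = 73, n = 56
a = 73² - 56² = 5329 - 3136 = 2193
b = 2 × 73 × 56 = 8176
c = 73² + 56² = 5329 + 3136 = 8465
Verification: 2193² + 8176² = 4809249 + 66846976 = 71656225 = 8465² ✓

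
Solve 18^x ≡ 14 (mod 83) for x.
47

Baby-step giant-step with step n = ⌈√83⌉ = 10.
Baby steps 18^j mod 83 (j:value) for j=0..9: 0:1, 1:18, 2:75, 3:22, 4:64, 5:73, 6:69, 7:80, 8:29, 9:24.
Giant-step multiplier: 18^(-10) ≡ 18^(82-10) = 18^72 ≡ 44 (mod 83).
Giant steps γ_i = 14·44^i mod 83: γ_0=14, γ_1=35, γ_2=46, γ_3=32, γ_4=80 (in table at j=7).
x = i·n + j = 4·10 + 7 = 47.
Check: 18^47 ≡ 14 (mod 83).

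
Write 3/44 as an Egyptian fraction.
1/15 + 1/660

Greedy algorithm:
3/44: ceiling(44/3) = 15, use 1/15
1/660: ceiling(660/1) = 660, use 1/660
Result: 3/44 = 1/15 + 1/660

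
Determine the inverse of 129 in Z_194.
191

gcd(129, 194) = 1, so the inverse exists.
Extended Euclidean algorithm on (194, 129):
194 = 1 × 129 + 65  ⟹  65 = (1)·194 + (-1)·129
129 = 1 × 65 + 64  ⟹  64 = (-1)·194 + (2)·129
65 = 1 × 64 + 1  ⟹  1 = (2)·194 + (-3)·129
So (-3)·129 ≡ 1 (mod 194), i.e. 129^(-1) ≡ -3 ≡ 191 (mod 194).
Check: 129 × 191 = 24639 ≡ 1 (mod 194)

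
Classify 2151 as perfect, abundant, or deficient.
deficient

Proper divisors of 2151: sum = 1 + 3 + 9 + 239 + 717 = 969
Since 969 < 2151, 2151 is deficient.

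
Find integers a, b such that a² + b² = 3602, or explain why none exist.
11² + 59² (a=11, b=59)

Factorization: 3602 = 2 × 1801
By Fermat: n is sum of two squares iff every prime p ≡ 3 (mod 4) appears to even power.
All primes ≡ 3 (mod 4) appear to even power.
Search a = 0, 1, 2, … for 3602 - a² a perfect square: first hit at a = 11: 3602 - 121 = 3481 = 59².
3602 = 11² + 59² = 121 + 3481 ✓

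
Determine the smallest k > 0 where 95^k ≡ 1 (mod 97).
48

97 is prime, so ord(95) divides φ(97) = 96.
Divisors of 96: 1, 2, 3, 4, 6, 8, 12, 16, 24, 32, 48, 96.
Repeated squaring: 95^1 ≡ 95, 95^2 ≡ 4, 95^4 ≡ 16, 95^8 ≡ 62, 95^16 ≡ 61, 95^32 ≡ 35, 95^64 ≡ 61 (mod 97).
Test 95^d mod 97 for each divisor d in increasing order:
95^1 ≡ 95
95^2 ≡ 4
95^3 = 95^2·95^1 ≡ 89
95^4 ≡ 16
95^6 = 95^4·95^2 ≡ 64
95^8 ≡ 62
95^12 = 95^8·95^4 ≡ 22
95^16 ≡ 61
95^24 = 95^16·95^8 ≡ 96
95^32 ≡ 35
95^48 = 95^32·95^16 ≡ 1  ← first divisor giving 1
The order is 48.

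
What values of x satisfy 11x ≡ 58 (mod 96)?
x ≡ 14 (mod 96)

gcd(11, 96) = 1, which divides 58, so solutions exist.
Find 11^(-1) mod 96 by the extended Euclidean algorithm:
96 = 8 × 11 + 8  ⟹  8 = (1)·96 + (-8)·11
11 = 1 × 8 + 3  ⟹  3 = (-1)·96 + (9)·11
8 = 2 × 3 + 2  ⟹  2 = (3)·96 + (-26)·11
3 = 1 × 2 + 1  ⟹  1 = (-4)·96 + (35)·11
So (35)·11 ≡ 1 (mod 96), i.e. 11^(-1) ≡ 35 (mod 96).
x ≡ 35 × 58 = 2030 ≡ 14 (mod 96).
Check: 11 × 14 = 154 ≡ 58 (mod 96).
Unique solution: x ≡ 14 (mod 96)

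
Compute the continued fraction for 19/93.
[0; 4, 1, 8, 2]

Euclidean algorithm steps:
19 = 0 × 93 + 19
93 = 4 × 19 + 17
19 = 1 × 17 + 2
17 = 8 × 2 + 1
2 = 2 × 1 + 0
Continued fraction: [0; 4, 1, 8, 2]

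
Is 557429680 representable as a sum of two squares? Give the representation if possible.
Not possible

Factorization: 557429680 = 2^4 × 5 × 191^3
By Fermat: n is sum of two squares iff every prime p ≡ 3 (mod 4) appears to even power.
Prime(s) ≡ 3 (mod 4) with odd exponent: [(191, 3)]
Therefore 557429680 cannot be expressed as a² + b².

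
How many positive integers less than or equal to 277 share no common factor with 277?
276

277 = 277
φ(n) = n × ∏(1 - 1/p) for each prime p dividing n
φ(277) = 277 × (1 - 1/277) = 276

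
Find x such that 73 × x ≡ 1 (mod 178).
139

gcd(73, 178) = 1, so the inverse exists.
Extended Euclidean algorithm on (178, 73):
178 = 2 × 73 + 32  ⟹  32 = (1)·178 + (-2)·73
73 = 2 × 32 + 9  ⟹  9 = (-2)·178 + (5)·73
32 = 3 × 9 + 5  ⟹  5 = (7)·178 + (-17)·73
9 = 1 × 5 + 4  ⟹  4 = (-9)·178 + (22)·73
5 = 1 × 4 + 1  ⟹  1 = (16)·178 + (-39)·73
So (-39)·73 ≡ 1 (mod 178), i.e. 73^(-1) ≡ -39 ≡ 139 (mod 178).
Check: 73 × 139 = 10147 ≡ 1 (mod 178)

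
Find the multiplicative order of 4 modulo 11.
5

11 is prime, so ord(4) divides φ(11) = 10.
Divisors of 10: 1, 2, 5, 10.
Repeated squaring: 4^1 ≡ 4, 4^2 ≡ 5, 4^4 ≡ 3, 4^8 ≡ 9 (mod 11).
Test 4^d mod 11 for each divisor d in increasing order:
4^1 ≡ 4
4^2 ≡ 5
4^5 = 4^4·4^1 ≡ 1  ← first divisor giving 1
The order is 5.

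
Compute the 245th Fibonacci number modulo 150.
95

Matrix identity: Q^n = [[F_(n+1), F_n], [F_n, F_(n-1)]] with Q = [[1,1],[1,0]].
n = 245 = 11110101₂. Square-and-multiply, entries mod 150:
Q^1 = [[1,1],[1,0]]
Q^3 = (Q^1)²·Q = [[3,2],[2,1]]
Q^7 = (Q^3)²·Q = [[21,13],[13,8]]
Q^15 = (Q^7)²·Q = [[87,10],[10,77]]
Q^30 = (Q^15)² = [[19,140],[140,29]]
Q^61 = (Q^30)²·Q = [[131,11],[11,120]]
Q^122 = (Q^61)² = [[32,61],[61,121]]
Q^245 = (Q^122)²·Q = [[128,95],[95,33]]
F_245 mod 150 = Q^245[0][1] = 95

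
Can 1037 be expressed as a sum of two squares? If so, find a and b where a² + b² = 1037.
14² + 29² (a=14, b=29)

Factorization: 1037 = 17 × 61
By Fermat: n is sum of two squares iff every prime p ≡ 3 (mod 4) appears to even power.
All primes ≡ 3 (mod 4) appear to even power.
Search a = 0, 1, 2, … for 1037 - a² a perfect square: first hit at a = 14: 1037 - 196 = 841 = 29².
1037 = 14² + 29² = 196 + 841 ✓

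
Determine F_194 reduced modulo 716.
629

Matrix identity: Q^n = [[F_(n+1), F_n], [F_n, F_(n-1)]] with Q = [[1,1],[1,0]].
n = 194 = 11000010₂. Square-and-multiply, entries mod 716:
Q^1 = [[1,1],[1,0]]
Q^3 = (Q^1)²·Q = [[3,2],[2,1]]
Q^6 = (Q^3)² = [[13,8],[8,5]]
Q^12 = (Q^6)² = [[233,144],[144,89]]
Q^24 = (Q^12)² = [[561,544],[544,17]]
Q^48 = (Q^24)² = [[625,108],[108,517]]
Q^97 = (Q^48)²·Q = [[81,613],[613,184]]
Q^194 = (Q^97)² = [[702,629],[629,73]]
F_194 mod 716 = Q^194[0][1] = 629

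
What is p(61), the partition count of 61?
1121505

p(n) counts ways to write n as a sum of positive integers (order ignored).
Euler's pentagonal recurrence: p(k) = p(k-1) + p(k-2) - p(k-5) - p(k-7) + p(k-12) + p(k-15) - ... (offsets j(3j∓1)/2, signs ++--, p(0)=1, p(<0)=0).
DP table for k = 0..60: p(0)=1, p(1)=1, p(2)=2, p(3)=3, p(4)=5, p(5)=7, p(6)=11, p(7)=15, p(8)=22, p(9)=30, p(10)=42, p(11)=56, p(12)=77, p(13)=101, p(14)=135, p(15)=176, p(16)=231, p(17)=297, p(18)=385, p(19)=490, p(20)=627, p(21)=792, p(22)=1002, p(23)=1255, p(24)=1575, p(25)=1958, p(26)=2436, p(27)=3010, p(28)=3718, p(29)=4565, p(30)=5604, p(31)=6842, p(32)=8349, p(33)=10143, p(34)=12310, p(35)=14883, p(36)=17977, p(37)=21637, p(38)=26015, p(39)=31185, p(40)=37338, p(41)=44583, p(42)=53174, p(43)=63261, p(44)=75175, p(45)=89134, p(46)=105558, p(47)=124754, p(48)=147273, p(49)=173525, p(50)=204226, p(51)=239943, p(52)=281589, p(53)=329931, p(54)=386155, p(55)=451276, p(56)=526823, p(57)=614154, p(58)=715220, p(59)=831820, p(60)=966467.
Final step: p(61) = p(60) + p(59) - p(56) - p(54) + p(49) + p(46) - p(39) - p(35) + p(26) + p(21) - p(10) - p(4)
= 966467 + 831820 - 526823 - 386155 + 173525 + 105558 - 31185 - 14883 + 2436 + 792 - 42 - 5
= 1121505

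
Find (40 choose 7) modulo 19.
0

Using Lucas' theorem:
Write n=40 and k=7 in base 19:
n in base 19: [2, 2]
k in base 19: [0, 7]
C(40,7) mod 19 = ∏ C(n_i, k_i) mod 19
Digit binomials (mod 19): C(2,0) = 1; C(2,7) = 0 (k_i > n_i)
Product: 1 × 0 = 0 ≡ 0 (mod 19)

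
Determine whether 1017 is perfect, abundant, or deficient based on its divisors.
deficient

Proper divisors of 1017: sum = 1 + 3 + 9 + 113 + 339 = 465
Since 465 < 1017, 1017 is deficient.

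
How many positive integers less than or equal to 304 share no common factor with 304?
144

304 = 2^4 × 19
φ(n) = n × ∏(1 - 1/p) for each prime p dividing n
φ(304) = 304 × (1 - 1/2) × (1 - 1/19) = 144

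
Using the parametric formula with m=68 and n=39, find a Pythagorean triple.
(3103, 5304, 6145)

Euclid's formula: a = m² - n², b = 2mn, c = m² + n²
m = 68, n = 39
a = 68² - 39² = 4624 - 1521 = 3103
b = 2 × 68 × 39 = 5304
c = 68² + 39² = 4624 + 1521 = 6145
Verification: 3103² + 5304² = 9628609 + 28132416 = 37761025 = 6145² ✓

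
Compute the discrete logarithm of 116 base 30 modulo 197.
58

Baby-step giant-step with step n = ⌈√197⌉ = 15.
Baby steps 30^j mod 197 (j:value) for j=0..14: 0:1, 1:30, 2:112, 3:11, 4:133, 5:50, 6:121, 7:84, 8:156, 9:149, 10:136, 11:140, 12:63, 13:117, 14:161.
Giant-step multiplier: 30^(-15) ≡ 30^(196-15) = 30^181 ≡ 141 (mod 197).
Giant steps γ_i = 116·141^i mod 197: γ_0=116, γ_1=5, γ_2=114, γ_3=117 (in table at j=13).
x = i·n + j = 3·15 + 13 = 58.
Check: 30^58 ≡ 116 (mod 197).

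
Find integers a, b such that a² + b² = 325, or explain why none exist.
1² + 18² (a=1, b=18)

Factorization: 325 = 5^2 × 13
By Fermat: n is sum of two squares iff every prime p ≡ 3 (mod 4) appears to even power.
All primes ≡ 3 (mod 4) appear to even power.
Search a = 0, 1, 2, … for 325 - a² a perfect square: first hit at a = 1: 325 - 1 = 324 = 18².
325 = 1² + 18² = 1 + 324 ✓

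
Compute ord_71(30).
7

71 is prime, so ord(30) divides φ(71) = 70.
Divisors of 70: 1, 2, 5, 7, 10, 14, 35, 70.
Repeated squaring: 30^1 ≡ 30, 30^2 ≡ 48, 30^4 ≡ 32, 30^8 ≡ 30, 30^16 ≡ 48, 30^32 ≡ 32, 30^64 ≡ 30 (mod 71).
Test 30^d mod 71 for each divisor d in increasing order:
30^1 ≡ 30
30^2 ≡ 48
30^5 = 30^4·30^1 ≡ 37
30^7 = 30^4·30^2·30^1 ≡ 1  ← first divisor giving 1
The order is 7.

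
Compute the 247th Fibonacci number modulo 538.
455

Matrix identity: Q^n = [[F_(n+1), F_n], [F_n, F_(n-1)]] with Q = [[1,1],[1,0]].
n = 247 = 11110111₂. Square-and-multiply, entries mod 538:
Q^1 = [[1,1],[1,0]]
Q^3 = (Q^1)²·Q = [[3,2],[2,1]]
Q^7 = (Q^3)²·Q = [[21,13],[13,8]]
Q^15 = (Q^7)²·Q = [[449,72],[72,377]]
Q^30 = (Q^15)² = [[193,292],[292,439]]
Q^61 = (Q^30)²·Q = [[397,387],[387,10]]
Q^123 = (Q^61)²·Q = [[55,180],[180,413]]
Q^247 = (Q^123)²·Q = [[229,455],[455,312]]
F_247 mod 538 = Q^247[0][1] = 455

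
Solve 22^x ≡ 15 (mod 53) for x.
24

Baby-step giant-step with step n = ⌈√53⌉ = 8.
Baby steps 22^j mod 53 (j:value) for j=0..7: 0:1, 1:22, 2:7, 3:48, 4:49, 5:18, 6:25, 7:20.
Giant-step multiplier: 22^(-8) ≡ 22^(52-8) = 22^44 ≡ 10 (mod 53).
Giant steps γ_i = 15·10^i mod 53: γ_0=15, γ_1=44, γ_2=16, γ_3=1 (in table at j=0).
x = i·n + j = 3·8 + 0 = 24.
Check: 22^24 ≡ 15 (mod 53).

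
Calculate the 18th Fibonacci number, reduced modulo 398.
196

Matrix identity: Q^n = [[F_(n+1), F_n], [F_n, F_(n-1)]] with Q = [[1,1],[1,0]].
n = 18 = 10010₂. Square-and-multiply, entries mod 398:
Q^1 = [[1,1],[1,0]]
Q^2 = (Q^1)² = [[2,1],[1,1]]
Q^4 = (Q^2)² = [[5,3],[3,2]]
Q^9 = (Q^4)²·Q = [[55,34],[34,21]]
Q^18 = (Q^9)² = [[201,196],[196,5]]
F_18 mod 398 = Q^18[0][1] = 196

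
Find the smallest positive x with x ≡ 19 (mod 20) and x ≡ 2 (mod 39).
119

Using Chinese Remainder Theorem:
M = 20 × 39 = 780
M1 = 39, M2 = 20
y1 = 39^(-1) mod 20 = 19
y2 = 20^(-1) mod 39 = 2
x = (19×39×19 + 2×20×2) mod 780 = 119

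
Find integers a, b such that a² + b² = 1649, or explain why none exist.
7² + 40² (a=7, b=40)

Factorization: 1649 = 17 × 97
By Fermat: n is sum of two squares iff every prime p ≡ 3 (mod 4) appears to even power.
All primes ≡ 3 (mod 4) appear to even power.
Search a = 0, 1, 2, … for 1649 - a² a perfect square: first hit at a = 7: 1649 - 49 = 1600 = 40².
1649 = 7² + 40² = 49 + 1600 ✓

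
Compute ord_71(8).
35

71 is prime, so ord(8) divides φ(71) = 70.
Divisors of 70: 1, 2, 5, 7, 10, 14, 35, 70.
Repeated squaring: 8^1 ≡ 8, 8^2 ≡ 64, 8^4 ≡ 49, 8^8 ≡ 58, 8^16 ≡ 27, 8^32 ≡ 19, 8^64 ≡ 6 (mod 71).
Test 8^d mod 71 for each divisor d in increasing order:
8^1 ≡ 8
8^2 ≡ 64
8^5 = 8^4·8^1 ≡ 37
8^7 = 8^4·8^2·8^1 ≡ 25
8^10 = 8^8·8^2 ≡ 20
8^14 = 8^8·8^4·8^2 ≡ 57
8^35 = 8^32·8^2·8^1 ≡ 1  ← first divisor giving 1
The order is 35.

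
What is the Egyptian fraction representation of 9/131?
1/15 + 1/492 + 1/322260

Greedy algorithm:
9/131: ceiling(131/9) = 15, use 1/15
4/1965: ceiling(1965/4) = 492, use 1/492
1/322260: ceiling(322260/1) = 322260, use 1/322260
Result: 9/131 = 1/15 + 1/492 + 1/322260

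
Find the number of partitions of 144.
22540654445

p(n) counts ways to write n as a sum of positive integers (order ignored).
Euler's pentagonal recurrence: p(k) = p(k-1) + p(k-2) - p(k-5) - p(k-7) + p(k-12) + p(k-15) - ... (offsets j(3j∓1)/2, signs ++--, p(0)=1, p(<0)=0).
DP table for k = 0..143: p(0)=1, p(1)=1, p(2)=2, p(3)=3, p(4)=5, p(5)=7, p(6)=11, p(7)=15, p(8)=22, p(9)=30, p(10)=42, p(11)=56, p(12)=77, p(13)=101, p(14)=135, p(15)=176, p(16)=231, p(17)=297, p(18)=385, p(19)=490, p(20)=627, p(21)=792, p(22)=1002, p(23)=1255, p(24)=1575, p(25)=1958, p(26)=2436, p(27)=3010, p(28)=3718, p(29)=4565, p(30)=5604, p(31)=6842, p(32)=8349, p(33)=10143, p(34)=12310, p(35)=14883, p(36)=17977, p(37)=21637, p(38)=26015, p(39)=31185, p(40)=37338, p(41)=44583, p(42)=53174, p(43)=63261, p(44)=75175, p(45)=89134, p(46)=105558, p(47)=124754, p(48)=147273, p(49)=173525, p(50)=204226, p(51)=239943, p(52)=281589, p(53)=329931, p(54)=386155, p(55)=451276, p(56)=526823, p(57)=614154, p(58)=715220, p(59)=831820, p(60)=966467, p(61)=1121505, p(62)=1300156, p(63)=1505499, p(64)=1741630, p(65)=2012558, p(66)=2323520, p(67)=2679689, p(68)=3087735, p(69)=3554345, p(70)=4087968, p(71)=4697205, p(72)=5392783, p(73)=6185689, p(74)=7089500, p(75)=8118264, p(76)=9289091, p(77)=10619863, p(78)=12132164, p(79)=13848650, p(80)=15796476, p(81)=18004327, p(82)=20506255, p(83)=23338469, p(84)=26543660, p(85)=30167357, p(86)=34262962, p(87)=38887673, p(88)=44108109, p(89)=49995925, p(90)=56634173, p(91)=64112359, p(92)=72533807, p(93)=82010177, p(94)=92669720, p(95)=104651419, p(96)=118114304, p(97)=133230930, p(98)=150198136, p(99)=169229875, p(100)=190569292, p(101)=214481126, p(102)=241265379, p(103)=271248950, p(104)=304801365, p(105)=342325709, p(106)=384276336, p(107)=431149389, p(108)=483502844, p(109)=541946240, p(110)=607163746, p(111)=679903203, p(112)=761002156, p(113)=851376628, p(114)=952050665, p(115)=1064144451, p(116)=1188908248, p(117)=1327710076, p(118)=1482074143, p(119)=1653668665, p(120)=1844349560, p(121)=2056148051, p(122)=2291320912, p(123)=2552338241, p(124)=2841940500, p(125)=3163127352, p(126)=3519222692, p(127)=3913864295, p(128)=4351078600, p(129)=4835271870, p(130)=5371315400, p(131)=5964539504, p(132)=6620830889, p(133)=7346629512, p(134)=8149040695, p(135)=9035836076, p(136)=10015581680, p(137)=11097645016, p(138)=12292341831, p(139)=13610949895, p(140)=15065878135, p(141)=16670689208, p(142)=18440293320, p(143)=20390982757.
Final step: p(144) = p(143) + p(142) - p(139) - p(137) + p(132) + p(129) - p(122) - p(118) + p(109) + p(104) - p(93) - p(87) + p(74) + p(67) - p(52) - p(44) + p(27) + p(18)
= 20390982757 + 18440293320 - 13610949895 - 11097645016 + 6620830889 + 4835271870 - 2291320912 - 1482074143 + 541946240 + 304801365 - 82010177 - 38887673 + 7089500 + 2679689 - 281589 - 75175 + 3010 + 385
= 22540654445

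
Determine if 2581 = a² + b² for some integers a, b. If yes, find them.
9² + 50² (a=9, b=50)

Factorization: 2581 = 29 × 89
By Fermat: n is sum of two squares iff every prime p ≡ 3 (mod 4) appears to even power.
All primes ≡ 3 (mod 4) appear to even power.
Search a = 0, 1, 2, … for 2581 - a² a perfect square: first hit at a = 9: 2581 - 81 = 2500 = 50².
2581 = 9² + 50² = 81 + 2500 ✓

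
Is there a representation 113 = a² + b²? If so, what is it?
7² + 8² (a=7, b=8)

Factorization: 113 = 113
By Fermat: n is sum of two squares iff every prime p ≡ 3 (mod 4) appears to even power.
All primes ≡ 3 (mod 4) appear to even power.
Search a = 0, 1, 2, … for 113 - a² a perfect square: first hit at a = 7: 113 - 49 = 64 = 8².
113 = 7² + 8² = 49 + 64 ✓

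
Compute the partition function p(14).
135

p(n) counts ways to write n as a sum of positive integers (order ignored).
Euler's pentagonal recurrence: p(k) = p(k-1) + p(k-2) - p(k-5) - p(k-7) + p(k-12) + p(k-15) - ... (offsets j(3j∓1)/2, signs ++--, p(0)=1, p(<0)=0).
DP table for k = 0..13: p(0)=1, p(1)=1, p(2)=2, p(3)=3, p(4)=5, p(5)=7, p(6)=11, p(7)=15, p(8)=22, p(9)=30, p(10)=42, p(11)=56, p(12)=77, p(13)=101.
Final step: p(14) = p(13) + p(12) - p(9) - p(7) + p(2)
= 101 + 77 - 30 - 15 + 2
= 135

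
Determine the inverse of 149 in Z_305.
174

gcd(149, 305) = 1, so the inverse exists.
Extended Euclidean algorithm on (305, 149):
305 = 2 × 149 + 7  ⟹  7 = (1)·305 + (-2)·149
149 = 21 × 7 + 2  ⟹  2 = (-21)·305 + (43)·149
7 = 3 × 2 + 1  ⟹  1 = (64)·305 + (-131)·149
So (-131)·149 ≡ 1 (mod 305), i.e. 149^(-1) ≡ -131 ≡ 174 (mod 305).
Check: 149 × 174 = 25926 ≡ 1 (mod 305)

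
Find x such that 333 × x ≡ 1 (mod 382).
343

gcd(333, 382) = 1, so the inverse exists.
Extended Euclidean algorithm on (382, 333):
382 = 1 × 333 + 49  ⟹  49 = (1)·382 + (-1)·333
333 = 6 × 49 + 39  ⟹  39 = (-6)·382 + (7)·333
49 = 1 × 39 + 10  ⟹  10 = (7)·382 + (-8)·333
39 = 3 × 10 + 9  ⟹  9 = (-27)·382 + (31)·333
10 = 1 × 9 + 1  ⟹  1 = (34)·382 + (-39)·333
So (-39)·333 ≡ 1 (mod 382), i.e. 333^(-1) ≡ -39 ≡ 343 (mod 382).
Check: 333 × 343 = 114219 ≡ 1 (mod 382)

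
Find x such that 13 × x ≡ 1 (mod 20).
17

gcd(13, 20) = 1, so the inverse exists.
Extended Euclidean algorithm on (20, 13):
20 = 1 × 13 + 7  ⟹  7 = (1)·20 + (-1)·13
13 = 1 × 7 + 6  ⟹  6 = (-1)·20 + (2)·13
7 = 1 × 6 + 1  ⟹  1 = (2)·20 + (-3)·13
So (-3)·13 ≡ 1 (mod 20), i.e. 13^(-1) ≡ -3 ≡ 17 (mod 20).
Check: 13 × 17 = 221 ≡ 1 (mod 20)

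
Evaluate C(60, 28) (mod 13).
12

Using Lucas' theorem:
Write n=60 and k=28 in base 13:
n in base 13: [4, 8]
k in base 13: [2, 2]
C(60,28) mod 13 = ∏ C(n_i, k_i) mod 13
Digit binomials (mod 13): C(4,2) = 6; C(8,2) = 28 ≡ 2
Product: 6 × 2 = 12 ≡ 12 (mod 13)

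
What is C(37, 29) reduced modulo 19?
1

Using Lucas' theorem:
Write n=37 and k=29 in base 19:
n in base 19: [1, 18]
k in base 19: [1, 10]
C(37,29) mod 19 = ∏ C(n_i, k_i) mod 19
Digit binomials (mod 19): C(1,1) = 1; C(18,10) = 43758 ≡ 1
Product: 1 × 1 = 1 ≡ 1 (mod 19)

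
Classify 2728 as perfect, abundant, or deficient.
abundant

Proper divisors of 2728: sum = 1 + 2 + 4 + 8 + 11 + 22 + 31 + 44 + 62 + 88 + 124 + 248 + 341 + 682 + 1364 = 3032
Since 3032 > 2728, 2728 is abundant.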